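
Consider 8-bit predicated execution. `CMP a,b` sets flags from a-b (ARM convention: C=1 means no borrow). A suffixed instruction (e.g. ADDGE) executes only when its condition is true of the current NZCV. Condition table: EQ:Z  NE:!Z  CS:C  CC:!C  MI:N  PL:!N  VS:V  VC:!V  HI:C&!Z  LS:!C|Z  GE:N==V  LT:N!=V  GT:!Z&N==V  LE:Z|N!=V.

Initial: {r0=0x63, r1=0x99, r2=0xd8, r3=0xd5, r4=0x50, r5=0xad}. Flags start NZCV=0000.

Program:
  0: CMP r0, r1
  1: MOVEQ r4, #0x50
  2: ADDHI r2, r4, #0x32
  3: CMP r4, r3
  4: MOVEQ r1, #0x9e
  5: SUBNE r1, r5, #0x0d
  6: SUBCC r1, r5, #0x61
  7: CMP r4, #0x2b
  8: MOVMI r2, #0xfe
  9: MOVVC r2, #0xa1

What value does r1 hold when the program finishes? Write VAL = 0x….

[0] flags=1001 → (cmp)
[1] flags=1001 EQ?F → skip
[2] flags=1001 HI?F → skip
[3] flags=0000 → (cmp)
[4] flags=0000 EQ?F → skip
[5] flags=0000 NE?T → r1=0xa0
[6] flags=0000 CC?T → r1=0x4c
[7] flags=0010 → (cmp)
[8] flags=0010 MI?F → skip
[9] flags=0010 VC?T → r2=0xa1

VAL = 0x4c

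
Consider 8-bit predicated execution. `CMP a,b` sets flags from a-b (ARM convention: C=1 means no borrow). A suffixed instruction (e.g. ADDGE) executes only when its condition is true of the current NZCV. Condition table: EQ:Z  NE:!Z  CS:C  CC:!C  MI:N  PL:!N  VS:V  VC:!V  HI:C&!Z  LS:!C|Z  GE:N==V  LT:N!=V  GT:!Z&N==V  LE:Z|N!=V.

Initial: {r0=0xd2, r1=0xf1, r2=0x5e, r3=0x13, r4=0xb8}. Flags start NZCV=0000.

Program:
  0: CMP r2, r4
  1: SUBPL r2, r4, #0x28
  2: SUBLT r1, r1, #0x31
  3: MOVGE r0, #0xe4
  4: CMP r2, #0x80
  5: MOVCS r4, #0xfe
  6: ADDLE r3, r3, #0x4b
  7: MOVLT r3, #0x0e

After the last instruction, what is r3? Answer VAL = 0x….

VAL = 0x13

0: ✓ CMP  NZCV=1001
1: · SUBPL
2: · SUBLT
3: ✓ MOVGE  r0←0xe4
4: ✓ CMP  NZCV=1001
5: · MOVCS
6: · ADDLE
7: · MOVLT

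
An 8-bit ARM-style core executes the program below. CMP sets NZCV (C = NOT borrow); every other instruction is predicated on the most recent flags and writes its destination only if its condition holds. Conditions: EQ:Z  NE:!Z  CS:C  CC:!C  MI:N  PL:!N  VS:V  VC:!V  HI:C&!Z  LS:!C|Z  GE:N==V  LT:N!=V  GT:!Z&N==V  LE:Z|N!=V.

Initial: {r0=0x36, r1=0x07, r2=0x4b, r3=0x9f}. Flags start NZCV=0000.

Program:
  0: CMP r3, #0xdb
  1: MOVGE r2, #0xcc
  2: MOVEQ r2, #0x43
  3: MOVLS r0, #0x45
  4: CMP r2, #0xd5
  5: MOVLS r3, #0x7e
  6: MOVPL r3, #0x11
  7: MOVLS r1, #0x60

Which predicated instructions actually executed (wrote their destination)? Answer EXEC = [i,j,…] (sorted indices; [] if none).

EXEC = [3,5,6,7]

0: ✓ CMP  NZCV=1000
1: · MOVGE
2: · MOVEQ
3: ✓ MOVLS  r0←0x45
4: ✓ CMP  NZCV=0000
5: ✓ MOVLS  r3←0x7e
6: ✓ MOVPL  r3←0x11
7: ✓ MOVLS  r1←0x60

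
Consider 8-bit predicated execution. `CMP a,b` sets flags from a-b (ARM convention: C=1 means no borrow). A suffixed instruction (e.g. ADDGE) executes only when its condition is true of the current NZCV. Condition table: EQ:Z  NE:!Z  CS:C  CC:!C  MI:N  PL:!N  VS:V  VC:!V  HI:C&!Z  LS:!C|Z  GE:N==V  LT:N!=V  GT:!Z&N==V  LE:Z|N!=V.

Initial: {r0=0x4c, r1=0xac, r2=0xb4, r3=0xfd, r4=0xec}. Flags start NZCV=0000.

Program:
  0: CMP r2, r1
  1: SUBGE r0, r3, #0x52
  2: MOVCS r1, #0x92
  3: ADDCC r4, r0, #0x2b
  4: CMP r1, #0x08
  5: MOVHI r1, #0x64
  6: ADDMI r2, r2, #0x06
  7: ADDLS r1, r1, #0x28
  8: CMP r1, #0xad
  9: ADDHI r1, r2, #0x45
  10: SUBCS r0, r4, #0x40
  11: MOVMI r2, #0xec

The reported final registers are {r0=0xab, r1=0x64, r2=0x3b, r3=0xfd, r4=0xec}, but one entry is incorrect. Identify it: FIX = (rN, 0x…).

[0] flags=0010 → (cmp)
[1] flags=0010 GE?T → r0=0xab
[2] flags=0010 CS?T → r1=0x92
[3] flags=0010 CC?F → skip
[4] flags=1010 → (cmp)
[5] flags=1010 HI?T → r1=0x64
[6] flags=1010 MI?T → r2=0xba
[7] flags=1010 LS?F → skip
[8] flags=1001 → (cmp)
[9] flags=1001 HI?F → skip
[10] flags=1001 CS?F → skip
[11] flags=1001 MI?T → r2=0xec

FIX = (r2, 0xec)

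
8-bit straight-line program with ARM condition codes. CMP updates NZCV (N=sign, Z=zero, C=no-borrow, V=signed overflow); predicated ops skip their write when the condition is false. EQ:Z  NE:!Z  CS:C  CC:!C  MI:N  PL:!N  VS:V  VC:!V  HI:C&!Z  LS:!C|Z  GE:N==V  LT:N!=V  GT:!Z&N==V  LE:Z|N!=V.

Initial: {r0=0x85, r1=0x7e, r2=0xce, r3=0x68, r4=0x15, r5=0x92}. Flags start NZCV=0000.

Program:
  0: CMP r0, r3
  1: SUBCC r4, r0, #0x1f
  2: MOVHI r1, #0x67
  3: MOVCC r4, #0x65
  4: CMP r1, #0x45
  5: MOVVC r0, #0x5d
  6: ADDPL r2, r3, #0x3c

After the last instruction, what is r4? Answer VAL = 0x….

VAL = 0x15

0: ✓ CMP  NZCV=0011
1: · SUBCC
2: ✓ MOVHI  r1←0x67
3: · MOVCC
4: ✓ CMP  NZCV=0010
5: ✓ MOVVC  r0←0x5d
6: ✓ ADDPL  r2←0xa4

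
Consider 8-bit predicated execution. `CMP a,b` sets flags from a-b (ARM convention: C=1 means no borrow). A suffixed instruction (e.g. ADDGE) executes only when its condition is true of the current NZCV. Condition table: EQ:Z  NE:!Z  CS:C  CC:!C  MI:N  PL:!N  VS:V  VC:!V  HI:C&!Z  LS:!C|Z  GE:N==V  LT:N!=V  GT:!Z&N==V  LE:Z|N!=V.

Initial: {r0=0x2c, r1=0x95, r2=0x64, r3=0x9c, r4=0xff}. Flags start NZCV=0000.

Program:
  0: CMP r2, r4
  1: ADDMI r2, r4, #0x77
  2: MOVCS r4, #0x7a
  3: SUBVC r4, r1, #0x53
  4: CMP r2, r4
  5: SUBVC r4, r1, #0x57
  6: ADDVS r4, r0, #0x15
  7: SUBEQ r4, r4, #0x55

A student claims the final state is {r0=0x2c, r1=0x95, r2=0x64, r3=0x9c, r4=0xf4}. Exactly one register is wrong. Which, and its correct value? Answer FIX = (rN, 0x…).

FIX = (r4, 0x3e)

[0] flags=0000 → (cmp)
[1] flags=0000 MI?F → skip
[2] flags=0000 CS?F → skip
[3] flags=0000 VC?T → r4=0x42
[4] flags=0010 → (cmp)
[5] flags=0010 VC?T → r4=0x3e
[6] flags=0010 VS?F → skip
[7] flags=0010 EQ?F → skip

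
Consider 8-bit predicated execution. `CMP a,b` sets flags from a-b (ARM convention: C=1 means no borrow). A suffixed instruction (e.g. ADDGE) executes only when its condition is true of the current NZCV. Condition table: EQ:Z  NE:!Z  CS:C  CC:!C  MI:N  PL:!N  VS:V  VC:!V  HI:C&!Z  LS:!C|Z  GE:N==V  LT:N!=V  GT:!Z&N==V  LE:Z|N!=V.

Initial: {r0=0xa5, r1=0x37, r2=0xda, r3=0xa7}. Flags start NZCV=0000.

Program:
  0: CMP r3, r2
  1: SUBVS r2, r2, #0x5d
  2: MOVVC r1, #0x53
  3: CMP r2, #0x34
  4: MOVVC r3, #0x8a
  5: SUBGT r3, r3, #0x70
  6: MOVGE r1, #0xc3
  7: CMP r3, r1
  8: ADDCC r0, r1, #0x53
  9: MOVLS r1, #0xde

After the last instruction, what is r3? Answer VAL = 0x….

[0] flags=1000 → (cmp)
[1] flags=1000 VS?F → skip
[2] flags=1000 VC?T → r1=0x53
[3] flags=1010 → (cmp)
[4] flags=1010 VC?T → r3=0x8a
[5] flags=1010 GT?F → skip
[6] flags=1010 GE?F → skip
[7] flags=0011 → (cmp)
[8] flags=0011 CC?F → skip
[9] flags=0011 LS?F → skip

VAL = 0x8a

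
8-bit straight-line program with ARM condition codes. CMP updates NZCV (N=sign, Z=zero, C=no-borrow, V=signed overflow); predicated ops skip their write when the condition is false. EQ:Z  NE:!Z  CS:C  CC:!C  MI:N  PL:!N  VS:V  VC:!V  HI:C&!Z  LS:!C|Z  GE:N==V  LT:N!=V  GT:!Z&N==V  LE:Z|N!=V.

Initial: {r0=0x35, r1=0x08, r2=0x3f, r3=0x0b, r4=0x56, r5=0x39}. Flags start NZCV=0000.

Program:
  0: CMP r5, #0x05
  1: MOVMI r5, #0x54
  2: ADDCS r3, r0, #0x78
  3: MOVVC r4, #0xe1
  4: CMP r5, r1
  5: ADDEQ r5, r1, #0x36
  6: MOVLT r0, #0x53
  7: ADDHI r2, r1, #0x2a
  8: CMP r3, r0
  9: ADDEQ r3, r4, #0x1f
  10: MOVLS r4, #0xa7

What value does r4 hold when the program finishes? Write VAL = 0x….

0: ✓ CMP  NZCV=0010
1: · MOVMI
2: ✓ ADDCS  r3←0xad
3: ✓ MOVVC  r4←0xe1
4: ✓ CMP  NZCV=0010
5: · ADDEQ
6: · MOVLT
7: ✓ ADDHI  r2←0x32
8: ✓ CMP  NZCV=0011
9: · ADDEQ
10: · MOVLS

VAL = 0xe1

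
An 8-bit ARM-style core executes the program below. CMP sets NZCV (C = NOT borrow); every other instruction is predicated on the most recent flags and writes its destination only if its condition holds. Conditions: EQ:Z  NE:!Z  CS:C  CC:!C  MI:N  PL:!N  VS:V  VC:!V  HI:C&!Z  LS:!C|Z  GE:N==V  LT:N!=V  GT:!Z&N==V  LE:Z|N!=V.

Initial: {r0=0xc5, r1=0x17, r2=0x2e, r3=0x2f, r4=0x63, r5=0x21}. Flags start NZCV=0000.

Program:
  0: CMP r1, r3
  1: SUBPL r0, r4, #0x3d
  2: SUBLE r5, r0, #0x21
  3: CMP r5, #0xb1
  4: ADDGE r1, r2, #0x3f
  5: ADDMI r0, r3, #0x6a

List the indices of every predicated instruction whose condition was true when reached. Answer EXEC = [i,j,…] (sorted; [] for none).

0: ✓ CMP  NZCV=1000
1: · SUBPL
2: ✓ SUBLE  r5←0xa4
3: ✓ CMP  NZCV=1000
4: · ADDGE
5: ✓ ADDMI  r0←0x99

EXEC = [2,5]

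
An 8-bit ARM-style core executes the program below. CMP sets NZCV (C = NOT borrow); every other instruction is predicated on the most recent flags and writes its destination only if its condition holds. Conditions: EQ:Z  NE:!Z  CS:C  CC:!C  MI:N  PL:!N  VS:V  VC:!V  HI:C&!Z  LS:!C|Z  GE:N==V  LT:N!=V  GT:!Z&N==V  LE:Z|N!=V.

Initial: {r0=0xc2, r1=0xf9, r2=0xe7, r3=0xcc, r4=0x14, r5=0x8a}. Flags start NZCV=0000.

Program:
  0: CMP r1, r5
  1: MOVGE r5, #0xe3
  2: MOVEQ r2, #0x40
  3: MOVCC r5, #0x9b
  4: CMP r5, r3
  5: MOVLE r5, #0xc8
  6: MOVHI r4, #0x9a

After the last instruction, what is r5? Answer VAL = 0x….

VAL = 0xe3

0: ✓ CMP  NZCV=0010
1: ✓ MOVGE  r5←0xe3
2: · MOVEQ
3: · MOVCC
4: ✓ CMP  NZCV=0010
5: · MOVLE
6: ✓ MOVHI  r4←0x9a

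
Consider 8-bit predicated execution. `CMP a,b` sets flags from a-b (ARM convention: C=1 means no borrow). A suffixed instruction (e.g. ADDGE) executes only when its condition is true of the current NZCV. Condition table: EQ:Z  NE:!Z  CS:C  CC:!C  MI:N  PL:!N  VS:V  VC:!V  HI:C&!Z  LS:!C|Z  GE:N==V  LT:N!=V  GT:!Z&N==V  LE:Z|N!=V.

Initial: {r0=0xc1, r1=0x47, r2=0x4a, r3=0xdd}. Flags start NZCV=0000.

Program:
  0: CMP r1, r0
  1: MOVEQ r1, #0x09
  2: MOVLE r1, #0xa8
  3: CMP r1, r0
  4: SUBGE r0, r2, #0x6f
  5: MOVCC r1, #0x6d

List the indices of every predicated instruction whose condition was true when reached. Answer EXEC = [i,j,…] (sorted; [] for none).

EXEC = [4,5]

0: ✓ CMP  NZCV=1001
1: · MOVEQ
2: · MOVLE
3: ✓ CMP  NZCV=1001
4: ✓ SUBGE  r0←0xdb
5: ✓ MOVCC  r1←0x6d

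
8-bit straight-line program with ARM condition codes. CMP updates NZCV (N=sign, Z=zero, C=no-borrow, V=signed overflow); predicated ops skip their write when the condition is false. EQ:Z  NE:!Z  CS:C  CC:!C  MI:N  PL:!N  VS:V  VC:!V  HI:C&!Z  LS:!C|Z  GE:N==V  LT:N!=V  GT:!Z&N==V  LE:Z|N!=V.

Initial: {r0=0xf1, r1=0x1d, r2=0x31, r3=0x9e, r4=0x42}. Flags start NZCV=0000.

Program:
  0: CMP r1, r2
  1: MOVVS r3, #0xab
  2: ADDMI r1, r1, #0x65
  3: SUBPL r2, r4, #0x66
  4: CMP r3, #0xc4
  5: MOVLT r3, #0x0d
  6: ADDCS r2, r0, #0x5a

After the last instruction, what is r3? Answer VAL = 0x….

VAL = 0x0d

0: ✓ CMP  NZCV=1000
1: · MOVVS
2: ✓ ADDMI  r1←0x82
3: · SUBPL
4: ✓ CMP  NZCV=1000
5: ✓ MOVLT  r3←0x0d
6: · ADDCS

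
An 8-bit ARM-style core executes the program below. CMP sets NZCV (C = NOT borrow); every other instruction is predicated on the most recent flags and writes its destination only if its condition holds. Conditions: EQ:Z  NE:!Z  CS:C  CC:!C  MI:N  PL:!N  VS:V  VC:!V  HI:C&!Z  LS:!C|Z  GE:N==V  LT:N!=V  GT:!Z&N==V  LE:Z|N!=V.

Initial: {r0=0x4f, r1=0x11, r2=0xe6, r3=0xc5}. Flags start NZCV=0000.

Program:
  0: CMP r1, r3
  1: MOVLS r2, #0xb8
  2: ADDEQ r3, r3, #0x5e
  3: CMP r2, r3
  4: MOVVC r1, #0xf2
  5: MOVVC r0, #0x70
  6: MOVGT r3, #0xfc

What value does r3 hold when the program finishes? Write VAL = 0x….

VAL = 0xc5

[0] flags=0000 → (cmp)
[1] flags=0000 LS?T → r2=0xb8
[2] flags=0000 EQ?F → skip
[3] flags=1000 → (cmp)
[4] flags=1000 VC?T → r1=0xf2
[5] flags=1000 VC?T → r0=0x70
[6] flags=1000 GT?F → skip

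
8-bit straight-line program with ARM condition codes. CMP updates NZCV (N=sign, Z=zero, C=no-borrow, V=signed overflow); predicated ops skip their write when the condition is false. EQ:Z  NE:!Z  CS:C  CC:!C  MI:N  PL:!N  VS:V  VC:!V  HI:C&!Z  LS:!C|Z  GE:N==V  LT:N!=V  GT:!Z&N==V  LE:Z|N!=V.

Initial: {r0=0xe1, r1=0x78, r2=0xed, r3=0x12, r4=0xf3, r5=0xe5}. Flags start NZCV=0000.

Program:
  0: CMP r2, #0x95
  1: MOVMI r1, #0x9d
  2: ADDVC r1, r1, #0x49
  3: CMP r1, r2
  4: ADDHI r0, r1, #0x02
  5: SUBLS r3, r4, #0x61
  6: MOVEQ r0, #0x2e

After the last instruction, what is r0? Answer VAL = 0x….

[0] flags=0010 → (cmp)
[1] flags=0010 MI?F → skip
[2] flags=0010 VC?T → r1=0xc1
[3] flags=1000 → (cmp)
[4] flags=1000 HI?F → skip
[5] flags=1000 LS?T → r3=0x92
[6] flags=1000 EQ?F → skip

VAL = 0xe1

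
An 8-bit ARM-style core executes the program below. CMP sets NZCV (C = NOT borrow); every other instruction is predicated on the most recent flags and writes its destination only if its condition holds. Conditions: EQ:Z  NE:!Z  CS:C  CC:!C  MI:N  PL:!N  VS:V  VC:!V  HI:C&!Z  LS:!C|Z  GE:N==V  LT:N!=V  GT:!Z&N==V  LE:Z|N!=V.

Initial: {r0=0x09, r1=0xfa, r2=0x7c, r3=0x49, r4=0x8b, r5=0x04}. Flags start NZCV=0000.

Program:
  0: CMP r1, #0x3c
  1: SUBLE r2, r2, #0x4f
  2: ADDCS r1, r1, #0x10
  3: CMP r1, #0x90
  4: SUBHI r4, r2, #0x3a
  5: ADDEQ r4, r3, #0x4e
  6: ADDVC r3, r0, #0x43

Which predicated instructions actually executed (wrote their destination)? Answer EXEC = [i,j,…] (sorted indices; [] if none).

EXEC = [1,2,6]

0: ✓ CMP  NZCV=1010
1: ✓ SUBLE  r2←0x2d
2: ✓ ADDCS  r1←0x0a
3: ✓ CMP  NZCV=0000
4: · SUBHI
5: · ADDEQ
6: ✓ ADDVC  r3←0x4c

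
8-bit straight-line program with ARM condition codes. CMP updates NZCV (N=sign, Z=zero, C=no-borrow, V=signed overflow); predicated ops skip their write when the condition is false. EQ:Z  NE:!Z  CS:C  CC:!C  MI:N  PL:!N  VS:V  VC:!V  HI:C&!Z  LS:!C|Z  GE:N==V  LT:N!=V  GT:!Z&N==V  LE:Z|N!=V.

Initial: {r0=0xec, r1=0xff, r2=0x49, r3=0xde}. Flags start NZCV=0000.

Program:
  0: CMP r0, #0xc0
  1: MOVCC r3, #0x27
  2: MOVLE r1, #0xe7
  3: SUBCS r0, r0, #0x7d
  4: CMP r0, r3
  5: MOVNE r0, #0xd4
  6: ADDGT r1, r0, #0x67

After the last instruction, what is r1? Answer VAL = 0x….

VAL = 0x3b

0: ✓ CMP  NZCV=0010
1: · MOVCC
2: · MOVLE
3: ✓ SUBCS  r0←0x6f
4: ✓ CMP  NZCV=1001
5: ✓ MOVNE  r0←0xd4
6: ✓ ADDGT  r1←0x3b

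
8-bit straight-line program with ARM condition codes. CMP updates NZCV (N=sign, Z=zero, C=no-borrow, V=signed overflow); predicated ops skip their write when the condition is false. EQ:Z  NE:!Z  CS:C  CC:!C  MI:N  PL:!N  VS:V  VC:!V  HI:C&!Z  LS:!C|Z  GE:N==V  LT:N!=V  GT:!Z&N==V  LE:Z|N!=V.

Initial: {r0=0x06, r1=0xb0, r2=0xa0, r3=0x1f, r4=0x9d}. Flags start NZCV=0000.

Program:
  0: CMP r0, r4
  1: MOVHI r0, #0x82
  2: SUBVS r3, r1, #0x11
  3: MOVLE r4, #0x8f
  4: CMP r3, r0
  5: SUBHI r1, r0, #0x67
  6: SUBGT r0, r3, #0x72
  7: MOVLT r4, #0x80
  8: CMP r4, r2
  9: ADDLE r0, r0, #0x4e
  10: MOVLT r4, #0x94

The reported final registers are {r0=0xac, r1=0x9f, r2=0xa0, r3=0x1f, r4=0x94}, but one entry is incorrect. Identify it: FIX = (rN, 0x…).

FIX = (r0, 0xfb)

0: ✓ CMP  NZCV=0000
1: · MOVHI
2: · SUBVS
3: · MOVLE
4: ✓ CMP  NZCV=0010
5: ✓ SUBHI  r1←0x9f
6: ✓ SUBGT  r0←0xad
7: · MOVLT
8: ✓ CMP  NZCV=1000
9: ✓ ADDLE  r0←0xfb
10: ✓ MOVLT  r4←0x94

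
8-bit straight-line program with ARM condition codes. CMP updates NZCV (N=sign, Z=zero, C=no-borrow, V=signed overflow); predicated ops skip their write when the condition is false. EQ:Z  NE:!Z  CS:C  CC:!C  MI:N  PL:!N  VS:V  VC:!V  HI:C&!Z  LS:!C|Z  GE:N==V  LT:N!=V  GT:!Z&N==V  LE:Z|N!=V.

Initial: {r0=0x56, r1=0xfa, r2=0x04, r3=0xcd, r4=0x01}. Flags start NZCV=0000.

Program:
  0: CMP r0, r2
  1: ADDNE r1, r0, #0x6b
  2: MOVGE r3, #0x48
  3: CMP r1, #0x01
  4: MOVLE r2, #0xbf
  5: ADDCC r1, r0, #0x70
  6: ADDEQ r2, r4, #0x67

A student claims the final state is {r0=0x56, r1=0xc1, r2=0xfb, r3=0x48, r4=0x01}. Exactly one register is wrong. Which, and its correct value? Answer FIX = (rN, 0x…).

FIX = (r2, 0xbf)

0: ✓ CMP  NZCV=0010
1: ✓ ADDNE  r1←0xc1
2: ✓ MOVGE  r3←0x48
3: ✓ CMP  NZCV=1010
4: ✓ MOVLE  r2←0xbf
5: · ADDCC
6: · ADDEQ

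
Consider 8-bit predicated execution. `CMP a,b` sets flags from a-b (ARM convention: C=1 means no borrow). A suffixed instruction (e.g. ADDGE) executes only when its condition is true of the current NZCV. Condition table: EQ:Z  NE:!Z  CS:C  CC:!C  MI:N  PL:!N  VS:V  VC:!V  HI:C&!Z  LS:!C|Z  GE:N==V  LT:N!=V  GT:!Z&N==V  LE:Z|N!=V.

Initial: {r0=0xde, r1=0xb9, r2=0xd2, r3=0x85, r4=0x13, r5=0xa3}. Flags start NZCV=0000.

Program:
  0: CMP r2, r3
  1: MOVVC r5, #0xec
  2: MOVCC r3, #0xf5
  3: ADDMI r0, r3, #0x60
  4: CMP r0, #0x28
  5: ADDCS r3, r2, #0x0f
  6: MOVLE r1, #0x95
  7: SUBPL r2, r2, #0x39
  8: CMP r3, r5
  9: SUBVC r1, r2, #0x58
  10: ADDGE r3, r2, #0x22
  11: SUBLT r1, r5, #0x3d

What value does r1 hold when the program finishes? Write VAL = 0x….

[0] flags=0010 → (cmp)
[1] flags=0010 VC?T → r5=0xec
[2] flags=0010 CC?F → skip
[3] flags=0010 MI?F → skip
[4] flags=1010 → (cmp)
[5] flags=1010 CS?T → r3=0xe1
[6] flags=1010 LE?T → r1=0x95
[7] flags=1010 PL?F → skip
[8] flags=1000 → (cmp)
[9] flags=1000 VC?T → r1=0x7a
[10] flags=1000 GE?F → skip
[11] flags=1000 LT?T → r1=0xaf

VAL = 0xaf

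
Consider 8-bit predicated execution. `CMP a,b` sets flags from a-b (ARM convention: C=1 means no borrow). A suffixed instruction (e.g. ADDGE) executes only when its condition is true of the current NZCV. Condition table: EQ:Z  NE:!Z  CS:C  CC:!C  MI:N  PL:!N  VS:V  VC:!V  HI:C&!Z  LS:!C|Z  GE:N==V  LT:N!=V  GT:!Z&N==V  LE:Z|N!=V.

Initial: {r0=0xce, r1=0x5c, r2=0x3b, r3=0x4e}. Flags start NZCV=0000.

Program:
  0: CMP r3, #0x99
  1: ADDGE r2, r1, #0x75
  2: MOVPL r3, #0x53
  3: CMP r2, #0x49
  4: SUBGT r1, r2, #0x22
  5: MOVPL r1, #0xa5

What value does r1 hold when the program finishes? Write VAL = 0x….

VAL = 0x5c

0: ✓ CMP  NZCV=1001
1: ✓ ADDGE  r2←0xd1
2: · MOVPL
3: ✓ CMP  NZCV=1010
4: · SUBGT
5: · MOVPL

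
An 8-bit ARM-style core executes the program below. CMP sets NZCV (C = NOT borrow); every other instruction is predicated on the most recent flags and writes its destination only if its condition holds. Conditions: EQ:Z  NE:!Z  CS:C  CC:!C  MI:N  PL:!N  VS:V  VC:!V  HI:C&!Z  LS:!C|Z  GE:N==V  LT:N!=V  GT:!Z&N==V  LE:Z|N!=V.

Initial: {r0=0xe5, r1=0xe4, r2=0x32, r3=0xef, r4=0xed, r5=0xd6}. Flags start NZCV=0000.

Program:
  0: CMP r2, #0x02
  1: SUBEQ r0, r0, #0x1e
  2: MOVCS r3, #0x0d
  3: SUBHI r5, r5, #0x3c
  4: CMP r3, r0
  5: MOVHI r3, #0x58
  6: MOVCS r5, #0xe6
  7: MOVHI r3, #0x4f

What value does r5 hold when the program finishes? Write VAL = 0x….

0: ✓ CMP  NZCV=0010
1: · SUBEQ
2: ✓ MOVCS  r3←0x0d
3: ✓ SUBHI  r5←0x9a
4: ✓ CMP  NZCV=0000
5: · MOVHI
6: · MOVCS
7: · MOVHI

VAL = 0x9a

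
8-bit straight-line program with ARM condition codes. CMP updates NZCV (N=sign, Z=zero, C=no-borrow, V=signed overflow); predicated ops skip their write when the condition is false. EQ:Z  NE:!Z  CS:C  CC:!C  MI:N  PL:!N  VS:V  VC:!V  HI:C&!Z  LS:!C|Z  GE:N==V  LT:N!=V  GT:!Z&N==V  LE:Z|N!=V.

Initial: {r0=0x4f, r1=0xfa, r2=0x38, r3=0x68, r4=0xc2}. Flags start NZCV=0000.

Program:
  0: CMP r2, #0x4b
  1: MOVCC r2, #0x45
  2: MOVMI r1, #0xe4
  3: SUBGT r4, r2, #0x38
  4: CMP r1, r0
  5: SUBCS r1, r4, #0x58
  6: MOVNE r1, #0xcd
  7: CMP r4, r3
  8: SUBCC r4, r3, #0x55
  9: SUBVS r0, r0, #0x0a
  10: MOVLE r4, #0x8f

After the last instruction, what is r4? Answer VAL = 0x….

[0] flags=1000 → (cmp)
[1] flags=1000 CC?T → r2=0x45
[2] flags=1000 MI?T → r1=0xe4
[3] flags=1000 GT?F → skip
[4] flags=1010 → (cmp)
[5] flags=1010 CS?T → r1=0x6a
[6] flags=1010 NE?T → r1=0xcd
[7] flags=0011 → (cmp)
[8] flags=0011 CC?F → skip
[9] flags=0011 VS?T → r0=0x45
[10] flags=0011 LE?T → r4=0x8f

VAL = 0x8f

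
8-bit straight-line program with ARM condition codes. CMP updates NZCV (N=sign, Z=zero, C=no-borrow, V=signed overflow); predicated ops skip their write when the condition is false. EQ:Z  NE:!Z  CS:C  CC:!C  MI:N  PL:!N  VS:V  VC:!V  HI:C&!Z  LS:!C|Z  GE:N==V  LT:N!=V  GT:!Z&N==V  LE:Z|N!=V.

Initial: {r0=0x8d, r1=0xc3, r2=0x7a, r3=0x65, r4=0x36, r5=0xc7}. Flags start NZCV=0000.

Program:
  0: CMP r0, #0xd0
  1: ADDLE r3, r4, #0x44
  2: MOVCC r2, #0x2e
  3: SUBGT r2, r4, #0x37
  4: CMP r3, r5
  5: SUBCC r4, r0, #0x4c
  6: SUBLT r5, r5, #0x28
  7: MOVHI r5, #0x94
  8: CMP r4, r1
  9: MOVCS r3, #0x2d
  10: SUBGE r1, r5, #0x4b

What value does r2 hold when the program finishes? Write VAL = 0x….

[0] flags=1000 → (cmp)
[1] flags=1000 LE?T → r3=0x7a
[2] flags=1000 CC?T → r2=0x2e
[3] flags=1000 GT?F → skip
[4] flags=1001 → (cmp)
[5] flags=1001 CC?T → r4=0x41
[6] flags=1001 LT?F → skip
[7] flags=1001 HI?F → skip
[8] flags=0000 → (cmp)
[9] flags=0000 CS?F → skip
[10] flags=0000 GE?T → r1=0x7c

VAL = 0x2e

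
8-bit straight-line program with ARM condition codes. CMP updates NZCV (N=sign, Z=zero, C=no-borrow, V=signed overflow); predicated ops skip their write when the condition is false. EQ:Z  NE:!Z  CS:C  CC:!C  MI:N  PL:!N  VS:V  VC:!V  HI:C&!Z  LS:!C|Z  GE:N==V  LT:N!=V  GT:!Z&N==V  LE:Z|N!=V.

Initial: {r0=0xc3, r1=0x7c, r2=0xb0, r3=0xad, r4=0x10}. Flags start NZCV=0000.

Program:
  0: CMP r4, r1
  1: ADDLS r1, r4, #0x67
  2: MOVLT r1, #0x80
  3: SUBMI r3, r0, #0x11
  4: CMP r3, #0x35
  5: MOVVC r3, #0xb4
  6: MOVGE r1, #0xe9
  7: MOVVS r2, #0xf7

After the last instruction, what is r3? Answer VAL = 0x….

[0] flags=1000 → (cmp)
[1] flags=1000 LS?T → r1=0x77
[2] flags=1000 LT?T → r1=0x80
[3] flags=1000 MI?T → r3=0xb2
[4] flags=0011 → (cmp)
[5] flags=0011 VC?F → skip
[6] flags=0011 GE?F → skip
[7] flags=0011 VS?T → r2=0xf7

VAL = 0xb2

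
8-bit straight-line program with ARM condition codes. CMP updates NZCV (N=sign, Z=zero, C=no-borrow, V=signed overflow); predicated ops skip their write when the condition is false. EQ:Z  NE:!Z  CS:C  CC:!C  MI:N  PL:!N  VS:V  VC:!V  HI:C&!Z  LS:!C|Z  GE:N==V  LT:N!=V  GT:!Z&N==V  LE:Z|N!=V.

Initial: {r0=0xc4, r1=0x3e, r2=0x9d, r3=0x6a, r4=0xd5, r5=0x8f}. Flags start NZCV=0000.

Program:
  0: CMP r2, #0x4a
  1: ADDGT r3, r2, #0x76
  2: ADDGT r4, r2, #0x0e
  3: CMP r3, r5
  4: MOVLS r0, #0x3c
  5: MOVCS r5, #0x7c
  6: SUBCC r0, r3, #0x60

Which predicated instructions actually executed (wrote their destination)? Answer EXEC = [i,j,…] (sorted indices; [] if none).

EXEC = [4,6]

[0] flags=0011 → (cmp)
[1] flags=0011 GT?F → skip
[2] flags=0011 GT?F → skip
[3] flags=1001 → (cmp)
[4] flags=1001 LS?T → r0=0x3c
[5] flags=1001 CS?F → skip
[6] flags=1001 CC?T → r0=0x0a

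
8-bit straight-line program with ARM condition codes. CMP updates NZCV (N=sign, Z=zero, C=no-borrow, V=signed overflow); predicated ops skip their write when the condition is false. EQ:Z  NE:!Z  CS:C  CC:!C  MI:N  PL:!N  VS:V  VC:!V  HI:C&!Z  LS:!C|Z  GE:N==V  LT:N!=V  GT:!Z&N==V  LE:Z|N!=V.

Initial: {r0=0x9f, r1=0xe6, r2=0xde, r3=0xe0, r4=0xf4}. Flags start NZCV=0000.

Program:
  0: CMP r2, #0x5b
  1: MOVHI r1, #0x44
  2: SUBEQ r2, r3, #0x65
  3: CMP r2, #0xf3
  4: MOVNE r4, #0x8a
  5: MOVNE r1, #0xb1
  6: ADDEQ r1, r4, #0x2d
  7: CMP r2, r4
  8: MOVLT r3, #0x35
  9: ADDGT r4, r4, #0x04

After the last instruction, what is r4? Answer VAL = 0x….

VAL = 0x8e

[0] flags=1010 → (cmp)
[1] flags=1010 HI?T → r1=0x44
[2] flags=1010 EQ?F → skip
[3] flags=1000 → (cmp)
[4] flags=1000 NE?T → r4=0x8a
[5] flags=1000 NE?T → r1=0xb1
[6] flags=1000 EQ?F → skip
[7] flags=0010 → (cmp)
[8] flags=0010 LT?F → skip
[9] flags=0010 GT?T → r4=0x8e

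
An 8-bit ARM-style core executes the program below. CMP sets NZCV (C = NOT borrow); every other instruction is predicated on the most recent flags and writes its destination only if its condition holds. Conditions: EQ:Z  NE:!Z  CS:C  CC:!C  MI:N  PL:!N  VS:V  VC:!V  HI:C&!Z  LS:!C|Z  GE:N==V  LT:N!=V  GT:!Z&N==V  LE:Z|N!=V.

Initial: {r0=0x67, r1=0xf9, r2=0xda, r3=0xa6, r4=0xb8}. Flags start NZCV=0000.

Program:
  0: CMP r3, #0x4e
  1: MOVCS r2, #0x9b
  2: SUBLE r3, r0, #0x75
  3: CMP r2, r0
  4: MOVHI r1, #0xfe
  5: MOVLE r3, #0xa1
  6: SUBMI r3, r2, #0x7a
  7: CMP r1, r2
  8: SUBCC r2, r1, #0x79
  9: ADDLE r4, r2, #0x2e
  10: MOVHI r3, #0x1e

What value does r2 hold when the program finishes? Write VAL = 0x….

VAL = 0x9b

[0] flags=0011 → (cmp)
[1] flags=0011 CS?T → r2=0x9b
[2] flags=0011 LE?T → r3=0xf2
[3] flags=0011 → (cmp)
[4] flags=0011 HI?T → r1=0xfe
[5] flags=0011 LE?T → r3=0xa1
[6] flags=0011 MI?F → skip
[7] flags=0010 → (cmp)
[8] flags=0010 CC?F → skip
[9] flags=0010 LE?F → skip
[10] flags=0010 HI?T → r3=0x1e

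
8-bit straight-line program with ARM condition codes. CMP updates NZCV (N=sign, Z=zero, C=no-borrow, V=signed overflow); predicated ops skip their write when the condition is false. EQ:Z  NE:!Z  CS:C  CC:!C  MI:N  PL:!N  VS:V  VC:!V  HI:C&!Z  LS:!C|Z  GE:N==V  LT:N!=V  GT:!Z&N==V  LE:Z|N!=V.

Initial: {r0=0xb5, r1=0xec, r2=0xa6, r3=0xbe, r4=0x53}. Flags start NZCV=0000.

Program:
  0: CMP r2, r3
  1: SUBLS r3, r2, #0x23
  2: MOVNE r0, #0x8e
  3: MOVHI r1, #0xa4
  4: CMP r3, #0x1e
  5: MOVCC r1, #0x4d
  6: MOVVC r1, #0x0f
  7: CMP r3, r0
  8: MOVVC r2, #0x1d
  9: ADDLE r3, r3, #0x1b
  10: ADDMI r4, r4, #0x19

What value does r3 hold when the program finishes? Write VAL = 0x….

VAL = 0x9e

[0] flags=1000 → (cmp)
[1] flags=1000 LS?T → r3=0x83
[2] flags=1000 NE?T → r0=0x8e
[3] flags=1000 HI?F → skip
[4] flags=0011 → (cmp)
[5] flags=0011 CC?F → skip
[6] flags=0011 VC?F → skip
[7] flags=1000 → (cmp)
[8] flags=1000 VC?T → r2=0x1d
[9] flags=1000 LE?T → r3=0x9e
[10] flags=1000 MI?T → r4=0x6c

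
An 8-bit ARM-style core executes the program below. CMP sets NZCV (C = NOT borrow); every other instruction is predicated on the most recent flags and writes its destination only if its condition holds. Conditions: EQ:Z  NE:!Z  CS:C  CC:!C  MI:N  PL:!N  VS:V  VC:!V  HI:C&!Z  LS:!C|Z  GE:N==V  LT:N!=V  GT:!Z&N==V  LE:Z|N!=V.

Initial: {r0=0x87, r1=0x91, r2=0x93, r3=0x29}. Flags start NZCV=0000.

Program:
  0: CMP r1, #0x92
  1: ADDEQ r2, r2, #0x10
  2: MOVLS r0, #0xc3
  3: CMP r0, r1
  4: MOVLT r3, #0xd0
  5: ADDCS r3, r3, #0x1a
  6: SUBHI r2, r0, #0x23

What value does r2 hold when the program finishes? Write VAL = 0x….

VAL = 0xa0

0: ✓ CMP  NZCV=1000
1: · ADDEQ
2: ✓ MOVLS  r0←0xc3
3: ✓ CMP  NZCV=0010
4: · MOVLT
5: ✓ ADDCS  r3←0x43
6: ✓ SUBHI  r2←0xa0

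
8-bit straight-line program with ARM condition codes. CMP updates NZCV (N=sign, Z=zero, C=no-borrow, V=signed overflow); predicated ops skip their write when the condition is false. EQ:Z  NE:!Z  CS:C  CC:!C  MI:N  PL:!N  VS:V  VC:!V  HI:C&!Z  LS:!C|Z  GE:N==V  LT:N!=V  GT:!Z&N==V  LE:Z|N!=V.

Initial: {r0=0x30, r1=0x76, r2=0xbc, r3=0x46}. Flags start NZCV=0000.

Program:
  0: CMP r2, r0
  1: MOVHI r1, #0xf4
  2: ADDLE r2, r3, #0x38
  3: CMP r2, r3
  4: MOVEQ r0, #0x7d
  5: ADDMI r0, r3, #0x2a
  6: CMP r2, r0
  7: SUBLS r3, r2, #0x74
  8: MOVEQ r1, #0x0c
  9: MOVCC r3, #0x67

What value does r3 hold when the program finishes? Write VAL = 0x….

VAL = 0x46

0: ✓ CMP  NZCV=1010
1: ✓ MOVHI  r1←0xf4
2: ✓ ADDLE  r2←0x7e
3: ✓ CMP  NZCV=0010
4: · MOVEQ
5: · ADDMI
6: ✓ CMP  NZCV=0010
7: · SUBLS
8: · MOVEQ
9: · MOVCC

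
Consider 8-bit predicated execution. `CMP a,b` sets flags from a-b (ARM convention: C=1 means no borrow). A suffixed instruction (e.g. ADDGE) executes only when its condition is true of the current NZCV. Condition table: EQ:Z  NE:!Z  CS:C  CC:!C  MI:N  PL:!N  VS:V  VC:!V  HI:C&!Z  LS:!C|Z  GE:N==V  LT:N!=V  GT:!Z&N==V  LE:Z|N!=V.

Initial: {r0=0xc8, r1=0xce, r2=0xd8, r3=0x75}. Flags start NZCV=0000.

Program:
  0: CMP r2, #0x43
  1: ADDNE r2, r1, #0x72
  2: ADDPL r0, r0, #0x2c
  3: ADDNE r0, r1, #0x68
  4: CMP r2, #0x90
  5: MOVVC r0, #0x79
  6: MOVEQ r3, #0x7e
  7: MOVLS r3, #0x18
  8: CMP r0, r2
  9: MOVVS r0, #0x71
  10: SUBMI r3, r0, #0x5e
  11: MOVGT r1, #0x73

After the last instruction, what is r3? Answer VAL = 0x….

0: ✓ CMP  NZCV=1010
1: ✓ ADDNE  r2←0x40
2: · ADDPL
3: ✓ ADDNE  r0←0x36
4: ✓ CMP  NZCV=1001
5: · MOVVC
6: · MOVEQ
7: ✓ MOVLS  r3←0x18
8: ✓ CMP  NZCV=1000
9: · MOVVS
10: ✓ SUBMI  r3←0xd8
11: · MOVGT

VAL = 0xd8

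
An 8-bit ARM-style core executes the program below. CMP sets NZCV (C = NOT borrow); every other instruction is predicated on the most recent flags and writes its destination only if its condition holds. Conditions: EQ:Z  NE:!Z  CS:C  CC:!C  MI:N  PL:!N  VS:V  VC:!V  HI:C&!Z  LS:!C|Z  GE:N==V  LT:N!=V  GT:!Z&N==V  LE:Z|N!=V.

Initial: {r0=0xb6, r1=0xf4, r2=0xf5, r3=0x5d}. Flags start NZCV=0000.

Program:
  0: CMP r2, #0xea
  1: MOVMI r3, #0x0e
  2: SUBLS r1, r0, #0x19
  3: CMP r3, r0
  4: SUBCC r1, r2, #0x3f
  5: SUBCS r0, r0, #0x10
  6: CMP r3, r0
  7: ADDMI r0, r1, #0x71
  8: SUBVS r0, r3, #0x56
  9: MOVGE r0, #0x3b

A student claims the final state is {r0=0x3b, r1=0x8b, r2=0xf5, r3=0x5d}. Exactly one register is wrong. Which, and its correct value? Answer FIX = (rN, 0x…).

FIX = (r1, 0xb6)

0: ✓ CMP  NZCV=0010
1: · MOVMI
2: · SUBLS
3: ✓ CMP  NZCV=1001
4: ✓ SUBCC  r1←0xb6
5: · SUBCS
6: ✓ CMP  NZCV=1001
7: ✓ ADDMI  r0←0x27
8: ✓ SUBVS  r0←0x07
9: ✓ MOVGE  r0←0x3b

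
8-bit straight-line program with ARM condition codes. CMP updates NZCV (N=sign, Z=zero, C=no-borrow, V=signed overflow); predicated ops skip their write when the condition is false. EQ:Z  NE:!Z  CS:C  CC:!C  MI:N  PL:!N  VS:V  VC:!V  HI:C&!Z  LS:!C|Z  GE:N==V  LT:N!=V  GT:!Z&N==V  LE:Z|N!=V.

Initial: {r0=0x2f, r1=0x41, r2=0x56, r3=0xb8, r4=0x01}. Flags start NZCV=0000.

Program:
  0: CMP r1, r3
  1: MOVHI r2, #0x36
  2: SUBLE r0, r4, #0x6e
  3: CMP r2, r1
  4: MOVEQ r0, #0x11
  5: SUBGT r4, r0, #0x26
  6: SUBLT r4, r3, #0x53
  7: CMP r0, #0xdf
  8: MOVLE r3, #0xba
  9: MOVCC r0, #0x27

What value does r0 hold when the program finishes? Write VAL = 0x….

[0] flags=1001 → (cmp)
[1] flags=1001 HI?F → skip
[2] flags=1001 LE?F → skip
[3] flags=0010 → (cmp)
[4] flags=0010 EQ?F → skip
[5] flags=0010 GT?T → r4=0x09
[6] flags=0010 LT?F → skip
[7] flags=0000 → (cmp)
[8] flags=0000 LE?F → skip
[9] flags=0000 CC?T → r0=0x27

VAL = 0x27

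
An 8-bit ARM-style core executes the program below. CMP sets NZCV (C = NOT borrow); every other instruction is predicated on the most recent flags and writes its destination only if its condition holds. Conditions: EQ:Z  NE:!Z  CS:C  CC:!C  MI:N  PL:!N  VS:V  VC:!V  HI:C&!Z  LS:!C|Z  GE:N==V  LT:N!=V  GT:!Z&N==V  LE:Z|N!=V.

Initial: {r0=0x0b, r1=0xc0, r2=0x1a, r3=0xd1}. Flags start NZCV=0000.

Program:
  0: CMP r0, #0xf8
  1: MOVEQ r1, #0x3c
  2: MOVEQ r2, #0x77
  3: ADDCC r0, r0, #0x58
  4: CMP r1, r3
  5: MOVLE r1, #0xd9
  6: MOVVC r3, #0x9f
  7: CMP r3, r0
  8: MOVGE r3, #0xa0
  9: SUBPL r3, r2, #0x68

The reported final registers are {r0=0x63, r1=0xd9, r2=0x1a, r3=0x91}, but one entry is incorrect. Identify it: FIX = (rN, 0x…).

FIX = (r3, 0xb2)

[0] flags=0000 → (cmp)
[1] flags=0000 EQ?F → skip
[2] flags=0000 EQ?F → skip
[3] flags=0000 CC?T → r0=0x63
[4] flags=1000 → (cmp)
[5] flags=1000 LE?T → r1=0xd9
[6] flags=1000 VC?T → r3=0x9f
[7] flags=0011 → (cmp)
[8] flags=0011 GE?F → skip
[9] flags=0011 PL?T → r3=0xb2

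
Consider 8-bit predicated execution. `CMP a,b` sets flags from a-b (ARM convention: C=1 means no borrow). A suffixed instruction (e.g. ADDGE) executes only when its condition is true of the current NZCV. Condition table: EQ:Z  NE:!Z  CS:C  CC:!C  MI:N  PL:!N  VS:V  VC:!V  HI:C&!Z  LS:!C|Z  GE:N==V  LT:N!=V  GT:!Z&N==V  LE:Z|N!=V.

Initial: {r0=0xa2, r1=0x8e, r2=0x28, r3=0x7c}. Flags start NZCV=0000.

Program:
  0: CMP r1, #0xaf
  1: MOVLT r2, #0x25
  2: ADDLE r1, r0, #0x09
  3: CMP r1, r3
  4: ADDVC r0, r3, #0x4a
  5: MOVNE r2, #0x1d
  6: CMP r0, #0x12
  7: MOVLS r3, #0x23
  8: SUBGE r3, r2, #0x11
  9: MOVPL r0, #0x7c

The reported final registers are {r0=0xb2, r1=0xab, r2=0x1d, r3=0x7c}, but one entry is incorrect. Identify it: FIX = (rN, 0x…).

[0] flags=1000 → (cmp)
[1] flags=1000 LT?T → r2=0x25
[2] flags=1000 LE?T → r1=0xab
[3] flags=0011 → (cmp)
[4] flags=0011 VC?F → skip
[5] flags=0011 NE?T → r2=0x1d
[6] flags=1010 → (cmp)
[7] flags=1010 LS?F → skip
[8] flags=1010 GE?F → skip
[9] flags=1010 PL?F → skip

FIX = (r0, 0xa2)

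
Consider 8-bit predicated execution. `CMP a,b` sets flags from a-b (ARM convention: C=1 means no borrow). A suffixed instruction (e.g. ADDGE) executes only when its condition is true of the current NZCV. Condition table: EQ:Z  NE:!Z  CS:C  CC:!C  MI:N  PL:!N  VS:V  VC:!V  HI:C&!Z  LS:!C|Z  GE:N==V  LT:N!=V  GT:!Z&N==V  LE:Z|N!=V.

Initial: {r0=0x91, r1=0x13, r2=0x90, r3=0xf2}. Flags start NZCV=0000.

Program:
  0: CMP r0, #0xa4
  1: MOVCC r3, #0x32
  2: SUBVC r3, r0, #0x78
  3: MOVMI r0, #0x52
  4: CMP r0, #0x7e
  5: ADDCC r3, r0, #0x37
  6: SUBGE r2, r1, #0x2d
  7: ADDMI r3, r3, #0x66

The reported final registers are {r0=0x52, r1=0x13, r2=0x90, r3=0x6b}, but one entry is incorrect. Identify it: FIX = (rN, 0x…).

FIX = (r3, 0xef)

[0] flags=1000 → (cmp)
[1] flags=1000 CC?T → r3=0x32
[2] flags=1000 VC?T → r3=0x19
[3] flags=1000 MI?T → r0=0x52
[4] flags=1000 → (cmp)
[5] flags=1000 CC?T → r3=0x89
[6] flags=1000 GE?F → skip
[7] flags=1000 MI?T → r3=0xef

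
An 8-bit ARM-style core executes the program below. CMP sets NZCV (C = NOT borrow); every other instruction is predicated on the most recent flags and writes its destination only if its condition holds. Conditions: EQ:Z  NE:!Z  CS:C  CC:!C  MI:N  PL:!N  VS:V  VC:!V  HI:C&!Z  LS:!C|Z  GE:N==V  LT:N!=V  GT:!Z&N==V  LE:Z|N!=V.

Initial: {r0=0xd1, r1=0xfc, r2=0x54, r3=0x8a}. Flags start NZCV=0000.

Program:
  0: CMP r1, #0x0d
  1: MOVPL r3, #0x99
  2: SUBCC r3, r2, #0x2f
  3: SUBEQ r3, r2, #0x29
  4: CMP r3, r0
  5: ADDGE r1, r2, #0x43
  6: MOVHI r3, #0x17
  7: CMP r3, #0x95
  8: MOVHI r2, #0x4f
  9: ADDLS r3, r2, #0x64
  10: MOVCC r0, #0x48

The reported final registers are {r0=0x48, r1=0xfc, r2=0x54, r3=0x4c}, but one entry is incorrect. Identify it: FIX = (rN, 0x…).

FIX = (r3, 0xb8)

[0] flags=1010 → (cmp)
[1] flags=1010 PL?F → skip
[2] flags=1010 CC?F → skip
[3] flags=1010 EQ?F → skip
[4] flags=1000 → (cmp)
[5] flags=1000 GE?F → skip
[6] flags=1000 HI?F → skip
[7] flags=1000 → (cmp)
[8] flags=1000 HI?F → skip
[9] flags=1000 LS?T → r3=0xb8
[10] flags=1000 CC?T → r0=0x48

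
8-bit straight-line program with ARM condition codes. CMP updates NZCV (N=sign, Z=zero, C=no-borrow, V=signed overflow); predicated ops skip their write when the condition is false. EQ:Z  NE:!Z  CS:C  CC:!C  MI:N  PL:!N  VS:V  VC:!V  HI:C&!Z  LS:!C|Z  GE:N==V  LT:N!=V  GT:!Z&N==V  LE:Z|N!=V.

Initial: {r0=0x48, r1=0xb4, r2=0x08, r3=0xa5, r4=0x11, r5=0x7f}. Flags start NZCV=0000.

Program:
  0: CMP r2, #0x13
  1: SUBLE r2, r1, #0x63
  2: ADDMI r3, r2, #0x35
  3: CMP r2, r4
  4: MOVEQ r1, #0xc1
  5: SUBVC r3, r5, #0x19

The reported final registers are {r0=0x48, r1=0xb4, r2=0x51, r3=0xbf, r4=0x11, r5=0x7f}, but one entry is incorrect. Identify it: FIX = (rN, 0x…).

[0] flags=1000 → (cmp)
[1] flags=1000 LE?T → r2=0x51
[2] flags=1000 MI?T → r3=0x86
[3] flags=0010 → (cmp)
[4] flags=0010 EQ?F → skip
[5] flags=0010 VC?T → r3=0x66

FIX = (r3, 0x66)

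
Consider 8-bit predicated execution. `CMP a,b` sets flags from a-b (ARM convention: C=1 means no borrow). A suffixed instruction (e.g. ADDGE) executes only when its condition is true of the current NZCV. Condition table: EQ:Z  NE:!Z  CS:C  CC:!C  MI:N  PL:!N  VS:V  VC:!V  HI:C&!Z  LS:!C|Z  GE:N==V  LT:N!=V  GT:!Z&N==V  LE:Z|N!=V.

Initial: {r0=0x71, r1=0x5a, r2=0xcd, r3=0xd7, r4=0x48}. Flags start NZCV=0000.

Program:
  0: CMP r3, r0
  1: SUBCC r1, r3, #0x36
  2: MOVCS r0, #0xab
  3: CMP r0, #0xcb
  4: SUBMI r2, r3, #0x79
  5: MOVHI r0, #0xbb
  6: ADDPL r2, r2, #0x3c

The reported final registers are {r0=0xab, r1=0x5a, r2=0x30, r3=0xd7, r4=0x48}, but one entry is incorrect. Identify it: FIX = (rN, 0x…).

FIX = (r2, 0x5e)

[0] flags=0011 → (cmp)
[1] flags=0011 CC?F → skip
[2] flags=0011 CS?T → r0=0xab
[3] flags=1000 → (cmp)
[4] flags=1000 MI?T → r2=0x5e
[5] flags=1000 HI?F → skip
[6] flags=1000 PL?F → skip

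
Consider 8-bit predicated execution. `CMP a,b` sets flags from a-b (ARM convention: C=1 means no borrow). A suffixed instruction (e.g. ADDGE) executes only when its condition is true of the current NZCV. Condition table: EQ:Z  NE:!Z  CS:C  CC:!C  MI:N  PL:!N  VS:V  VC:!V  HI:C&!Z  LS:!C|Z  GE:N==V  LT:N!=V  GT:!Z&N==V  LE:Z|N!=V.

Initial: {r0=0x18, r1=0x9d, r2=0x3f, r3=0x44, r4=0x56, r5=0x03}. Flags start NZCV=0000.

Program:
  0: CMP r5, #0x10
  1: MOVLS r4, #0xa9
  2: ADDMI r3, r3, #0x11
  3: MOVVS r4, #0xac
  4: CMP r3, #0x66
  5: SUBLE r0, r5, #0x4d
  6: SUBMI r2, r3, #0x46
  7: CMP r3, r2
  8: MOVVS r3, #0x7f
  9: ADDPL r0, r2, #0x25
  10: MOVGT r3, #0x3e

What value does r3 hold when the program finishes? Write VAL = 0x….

[0] flags=1000 → (cmp)
[1] flags=1000 LS?T → r4=0xa9
[2] flags=1000 MI?T → r3=0x55
[3] flags=1000 VS?F → skip
[4] flags=1000 → (cmp)
[5] flags=1000 LE?T → r0=0xb6
[6] flags=1000 MI?T → r2=0x0f
[7] flags=0010 → (cmp)
[8] flags=0010 VS?F → skip
[9] flags=0010 PL?T → r0=0x34
[10] flags=0010 GT?T → r3=0x3e

VAL = 0x3e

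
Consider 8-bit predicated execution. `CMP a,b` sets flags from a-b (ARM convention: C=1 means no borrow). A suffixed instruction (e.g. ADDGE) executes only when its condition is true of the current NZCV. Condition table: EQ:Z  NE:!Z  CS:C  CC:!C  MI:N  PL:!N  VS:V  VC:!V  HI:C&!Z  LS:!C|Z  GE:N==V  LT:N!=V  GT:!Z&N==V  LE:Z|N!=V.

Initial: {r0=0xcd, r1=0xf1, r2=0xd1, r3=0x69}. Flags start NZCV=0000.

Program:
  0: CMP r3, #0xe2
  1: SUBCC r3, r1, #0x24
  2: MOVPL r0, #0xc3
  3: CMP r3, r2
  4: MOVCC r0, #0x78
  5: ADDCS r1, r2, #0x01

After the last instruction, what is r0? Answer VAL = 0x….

VAL = 0x78

[0] flags=1001 → (cmp)
[1] flags=1001 CC?T → r3=0xcd
[2] flags=1001 PL?F → skip
[3] flags=1000 → (cmp)
[4] flags=1000 CC?T → r0=0x78
[5] flags=1000 CS?F → skip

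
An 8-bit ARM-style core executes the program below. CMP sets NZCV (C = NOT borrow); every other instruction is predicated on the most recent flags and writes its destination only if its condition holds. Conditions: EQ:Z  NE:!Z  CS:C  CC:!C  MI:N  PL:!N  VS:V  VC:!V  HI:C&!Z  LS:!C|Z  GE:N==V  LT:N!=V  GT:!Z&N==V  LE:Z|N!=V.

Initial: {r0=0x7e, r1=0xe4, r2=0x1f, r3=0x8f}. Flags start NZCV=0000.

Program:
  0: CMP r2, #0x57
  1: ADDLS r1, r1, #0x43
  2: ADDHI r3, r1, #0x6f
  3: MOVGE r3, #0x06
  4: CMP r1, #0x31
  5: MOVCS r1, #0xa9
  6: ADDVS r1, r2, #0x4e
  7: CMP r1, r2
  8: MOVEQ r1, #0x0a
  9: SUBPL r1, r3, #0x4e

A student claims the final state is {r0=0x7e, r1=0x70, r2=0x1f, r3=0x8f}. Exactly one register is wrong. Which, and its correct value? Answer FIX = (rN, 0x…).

FIX = (r1, 0x41)

0: ✓ CMP  NZCV=1000
1: ✓ ADDLS  r1←0x27
2: · ADDHI
3: · MOVGE
4: ✓ CMP  NZCV=1000
5: · MOVCS
6: · ADDVS
7: ✓ CMP  NZCV=0010
8: · MOVEQ
9: ✓ SUBPL  r1←0x41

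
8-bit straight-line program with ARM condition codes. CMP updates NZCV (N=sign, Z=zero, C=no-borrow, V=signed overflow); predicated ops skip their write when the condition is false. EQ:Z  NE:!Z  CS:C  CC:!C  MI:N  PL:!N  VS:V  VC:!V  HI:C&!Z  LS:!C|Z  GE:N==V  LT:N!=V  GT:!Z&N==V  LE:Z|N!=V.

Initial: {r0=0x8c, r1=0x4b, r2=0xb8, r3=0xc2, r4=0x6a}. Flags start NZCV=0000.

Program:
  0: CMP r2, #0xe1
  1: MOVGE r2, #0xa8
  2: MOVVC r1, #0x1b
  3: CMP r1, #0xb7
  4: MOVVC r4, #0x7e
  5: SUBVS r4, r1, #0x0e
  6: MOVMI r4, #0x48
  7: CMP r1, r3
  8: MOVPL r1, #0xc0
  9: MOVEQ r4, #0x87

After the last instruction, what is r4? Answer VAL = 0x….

0: ✓ CMP  NZCV=1000
1: · MOVGE
2: ✓ MOVVC  r1←0x1b
3: ✓ CMP  NZCV=0000
4: ✓ MOVVC  r4←0x7e
5: · SUBVS
6: · MOVMI
7: ✓ CMP  NZCV=0000
8: ✓ MOVPL  r1←0xc0
9: · MOVEQ

VAL = 0x7e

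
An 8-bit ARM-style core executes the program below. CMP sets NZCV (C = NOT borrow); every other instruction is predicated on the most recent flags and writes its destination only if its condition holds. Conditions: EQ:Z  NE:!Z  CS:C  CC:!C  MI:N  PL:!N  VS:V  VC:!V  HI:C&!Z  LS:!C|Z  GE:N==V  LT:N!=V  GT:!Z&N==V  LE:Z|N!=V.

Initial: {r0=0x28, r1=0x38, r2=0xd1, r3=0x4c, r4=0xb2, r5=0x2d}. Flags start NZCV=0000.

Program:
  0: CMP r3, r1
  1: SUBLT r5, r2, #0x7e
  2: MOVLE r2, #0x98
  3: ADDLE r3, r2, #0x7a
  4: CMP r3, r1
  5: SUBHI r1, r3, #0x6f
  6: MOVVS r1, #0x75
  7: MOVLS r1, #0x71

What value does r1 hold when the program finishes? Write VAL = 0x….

0: ✓ CMP  NZCV=0010
1: · SUBLT
2: · MOVLE
3: · ADDLE
4: ✓ CMP  NZCV=0010
5: ✓ SUBHI  r1←0xdd
6: · MOVVS
7: · MOVLS

VAL = 0xdd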